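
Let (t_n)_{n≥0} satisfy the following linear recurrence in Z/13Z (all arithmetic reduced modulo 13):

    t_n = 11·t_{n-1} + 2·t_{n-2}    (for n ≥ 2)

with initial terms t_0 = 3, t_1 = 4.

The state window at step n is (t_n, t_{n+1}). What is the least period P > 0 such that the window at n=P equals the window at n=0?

n=0: window = (3, 4)
n=1: window = (4, 11)
n=2: window = (11, 12)
n=3: window = (12, 11)
n=4: window = (11, 2)
n=5: window = (2, 5)
n=6: window = (5, 7)
n=7: window = (7, 9)
n=8: window = (9, 9)
n=9: window = (9, 0)
n=10: window = (0, 5)
n=11: window = (5, 3)
n=12: window = (3, 4)
window at n=12 equals window at n=0 → period = 12

12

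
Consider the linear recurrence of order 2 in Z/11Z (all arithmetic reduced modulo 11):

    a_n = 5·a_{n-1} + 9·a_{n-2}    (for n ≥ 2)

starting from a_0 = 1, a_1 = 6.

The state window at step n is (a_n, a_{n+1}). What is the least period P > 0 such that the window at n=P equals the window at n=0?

120

n=0: window = (1, 6)
n=1: window = (6, 6)
n=2: window = (6, 7)
n=3: window = (7, 1)
n=4: window = (1, 2)
n=5: window = (2, 8)
n=6: window = (8, 3)
n=7: window = (3, 10)
n=8: window = (10, 0)
n=9: window = (0, 2)
n=10: window = (2, 10)
n=11: window = (10, 2)
n=12: window = (2, 1)
n=13: window = (1, 1)
n=14: window = (1, 3)
n=15: window = (3, 2)
n=16: window = (2, 4)
n=17: window = (4, 5)
n=18: window = (5, 6)
n=19: window = (6, 9)
n=20: window = (9, 0)
n=21: window = (0, 4)
n=22: window = (4, 9)
n=23: window = (9, 4)
n=24: window = (4, 2)
n=25: window = (2, 2)
n=26: window = (2, 6)
n=27: window = (6, 4)
n=28: window = (4, 8)
n=29: window = (8, 10)
n=30: window = (10, 1)
n=31: window = (1, 7)
n=32: window = (7, 0)
n=33: window = (0, 8)
n=34: window = (8, 7)
n=35: window = (7, 8)
n=36: window = (8, 4)
n=37: window = (4, 4)
n=38: window = (4, 1)
n=39: window = (1, 8)
n=40: window = (8, 5)
…
n=118: window = (1, 5)
n=119: window = (5, 1)
n=120: window = (1, 6)
window at n=120 equals window at n=0 → period = 120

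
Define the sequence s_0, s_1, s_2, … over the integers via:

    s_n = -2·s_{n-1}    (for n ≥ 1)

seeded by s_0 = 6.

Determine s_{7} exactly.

s_1 = -2·6 = -12
s_2 = -2·-12 = 24
s_3 = -2·24 = -48
s_4 = -2·-48 = 96
s_5 = -2·96 = -192
s_6 = -2·-192 = 384
s_7 = -2·384 = -768

-768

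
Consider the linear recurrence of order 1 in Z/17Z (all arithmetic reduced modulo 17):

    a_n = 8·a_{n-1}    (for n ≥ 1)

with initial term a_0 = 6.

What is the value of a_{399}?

5

a_1 = 8·6 = 14
a_2 = 8·14 = 10
a_3 = 8·10 = 12
a_4 = 8·12 = 11
a_5 = 8·11 = 3
a_6 = 8·3 = 7
a_7 = 8·7 = 5
a_8 = 8·5 = 6
(a_8) = (6) = (a_0), so the sequence has period 8.
399 ≡ 7 (mod 8), hence a_399 = a_7 = 5.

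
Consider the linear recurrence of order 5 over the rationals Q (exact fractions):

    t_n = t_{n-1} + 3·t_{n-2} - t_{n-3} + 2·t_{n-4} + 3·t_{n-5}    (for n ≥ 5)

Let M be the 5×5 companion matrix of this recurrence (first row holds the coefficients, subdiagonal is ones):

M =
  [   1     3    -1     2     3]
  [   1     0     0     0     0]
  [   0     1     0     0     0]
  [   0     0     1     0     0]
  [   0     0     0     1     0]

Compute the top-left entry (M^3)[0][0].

6

(M^3)[0][0] is the top entry after applying M 3 times to the unit state (1, 0, 0, 0, 0). Equivalently it is h_{7} for the auxiliary sequence (h_n) obeying the same recurrence with h_4 = 1 and h_i = 0 for 0 ≤ i < 4:
h_5 = 1·1 + 3·0 + -1·0 + 2·0 + 3·0 = 1
h_6 = 1·1 + 3·1 + -1·0 + 2·0 + 3·0 = 4
h_7 = 1·4 + 3·1 + -1·1 + 2·0 + 3·0 = 6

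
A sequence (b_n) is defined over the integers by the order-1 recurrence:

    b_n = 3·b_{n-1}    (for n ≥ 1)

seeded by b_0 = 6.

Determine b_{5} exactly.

1458

b_1 = 3·6 = 18
b_2 = 3·18 = 54
b_3 = 3·54 = 162
b_4 = 3·162 = 486
b_5 = 3·486 = 1458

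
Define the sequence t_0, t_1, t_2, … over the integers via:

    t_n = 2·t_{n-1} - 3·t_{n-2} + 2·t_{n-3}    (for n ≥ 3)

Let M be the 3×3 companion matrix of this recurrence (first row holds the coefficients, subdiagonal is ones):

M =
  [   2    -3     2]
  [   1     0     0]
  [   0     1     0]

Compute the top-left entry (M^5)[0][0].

2

(M^5)[0][0] is the top entry after applying M 5 times to the unit state (1, 0, 0). Equivalently it is h_{7} for the auxiliary sequence (h_n) obeying the same recurrence with h_2 = 1 and h_i = 0 for 0 ≤ i < 2:
h_3 = 2·1 + -3·0 + 2·0 = 2
h_4 = 2·2 + -3·1 + 2·0 = 1
h_5 = 2·1 + -3·2 + 2·1 = -2
h_6 = 2·-2 + -3·1 + 2·2 = -3
h_7 = 2·-3 + -3·-2 + 2·1 = 2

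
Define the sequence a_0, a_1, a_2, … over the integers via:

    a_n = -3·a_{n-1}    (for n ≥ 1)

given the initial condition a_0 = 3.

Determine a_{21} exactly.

-31381059609

a_1 = -3·3 = -9
a_2 = -3·-9 = 27
a_3 = -3·27 = -81
a_4 = -3·-81 = 243
a_5 = -3·243 = -729
a_6 = -3·-729 = 2187
a_7 = -3·2187 = -6561
a_8 = -3·-6561 = 19683
a_9 = -3·19683 = -59049
a_10 = -3·-59049 = 177147
a_11 = -3·177147 = -531441
a_12 = -3·-531441 = 1594323
a_13 = -3·1594323 = -4782969
a_14 = -3·-4782969 = 14348907
a_15 = -3·14348907 = -43046721
a_16 = -3·-43046721 = 129140163
a_17 = -3·129140163 = -387420489
a_18 = -3·-387420489 = 1162261467
a_19 = -3·1162261467 = -3486784401
a_20 = -3·-3486784401 = 10460353203
a_21 = -3·10460353203 = -31381059609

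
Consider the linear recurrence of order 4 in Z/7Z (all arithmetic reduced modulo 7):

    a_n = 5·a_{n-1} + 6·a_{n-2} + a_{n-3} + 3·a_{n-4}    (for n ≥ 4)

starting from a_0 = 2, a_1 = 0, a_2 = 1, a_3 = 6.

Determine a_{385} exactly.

a_4 = 5·6 + 6·1 + 1·0 + 3·2 = 0
a_5 = 5·0 + 6·6 + 1·1 + 3·0 = 2
a_6 = 5·2 + 6·0 + 1·6 + 3·1 = 5
a_7 = 5·5 + 6·2 + 1·0 + 3·6 = 6
a_8 = 5·6 + 6·5 + 1·2 + 3·0 = 6
a_9 = 5·6 + 6·6 + 1·5 + 3·2 = 0
Continuing the recurrence:
  a_10 = 1;  a_11 = 1;  a_12 = 1;  a_13 = 5;  a_14 = 0;  a_15 = 6
  a_16 = 3;  a_17 = 3;  a_18 = 4;  a_19 = 3;  a_20 = 2;  a_21 = 6
  a_22 = 1;  a_23 = 3;  a_24 = 5;  a_25 = 6;  a_26 = 3;  a_27 = 2
  a_28 = 0;  a_29 = 5;  a_30 = 1;  a_31 = 6;  a_32 = 6;  a_33 = 5
  a_34 = 0;  a_35 = 5;  a_36 = 6;  a_37 = 5;  a_38 = 3;  a_39 = 3
  a_40 = 0;  a_41 = 1;  a_42 = 3;  a_43 = 2;  a_44 = 1;  a_45 = 2
  a_46 = 6;  a_47 = 0;  a_48 = 6;  a_49 = 0;  a_50 = 5;  a_51 = 3
  a_52 = 0;  a_53 = 2;  a_54 = 0;  a_55 = 0;  a_56 = 2;  a_57 = 2
  a_58 = 1;  a_59 = 5;  a_60 = 4;  a_61 = 1;  a_62 = 2;  a_63 = 0
  a_64 = 4;  a_65 = 4;  a_66 = 1;  a_67 = 5;  a_68 = 5;  a_69 = 5
  a_70 = 0;  a_71 = 1;  a_72 = 4;  a_73 = 6;  a_74 = 6;  a_75 = 3
  a_76 = 6;  a_77 = 2;  a_78 = 4;  a_79 = 5;  a_80 = 6;  a_81 = 0
  a_82 = 4;  a_83 = 6;  a_84 = 2;  a_85 = 1;  a_86 = 0;  a_87 = 5
  a_88 = 4;  a_89 = 4;  a_90 = 0;  a_91 = 1;  a_92 = 0;  a_93 = 4
  a_94 = 0;  a_95 = 6;  a_96 = 6;  a_97 = 1;  a_98 = 5;  a_99 = 6
  a_100 = 2;  a_101 = 5;  a_102 = 2;  a_103 = 4;  a_104 = 1;  a_105 = 4
  a_106 = 1;  a_107 = 0;  a_108 = 6;  a_109 = 1;  a_110 = 2;  a_111 = 1
  a_112 = 1;  a_113 = 2;  a_114 = 2;  a_115 = 5;  a_116 = 0;  a_117 = 3
  a_118 = 5;  a_119 = 2;  a_120 = 1;  a_121 = 3;  a_122 = 3;  a_123 = 5
  a_124 = 0;  a_125 = 0;  a_126 = 0;  a_127 = 1;  a_128 = 5;  a_129 = 3
  a_130 = 4;  a_131 = 4;  a_132 = 6;  a_133 = 4;  a_134 = 2;  a_135 = 3
  a_136 = 0;  a_137 = 4;  a_138 = 1;  a_139 = 3;  a_140 = 4;  a_141 = 2
  a_142 = 5;  a_143 = 1;  a_144 = 0;  a_145 = 3;  a_146 = 3;  a_147 = 1
  a_148 = 5;  a_149 = 1;  a_150 = 3;  a_151 = 1;  a_152 = 4;  a_153 = 4
  a_154 = 5;  a_155 = 0;  a_156 = 4;  a_157 = 2;  a_158 = 0;  a_159 = 2
  a_160 = 3;  a_161 = 5;  a_162 = 3;  a_163 = 5;  a_164 = 1;  a_165 = 4
  a_166 = 5;  a_167 = 2;  a_168 = 5;  a_169 = 5;  a_170 = 2;  a_171 = 2
  a_172 = 0;  a_173 = 1;  a_174 = 6;  a_175 = 0;  a_176 = 2;  a_177 = 5
  a_178 = 6;  a_179 = 6;  a_180 = 0;  a_181 = 1;  a_182 = 1;  a_183 = 1
  a_184 = 5;  a_185 = 0;  a_186 = 6;  a_187 = 3;  a_188 = 3;  a_189 = 4
  a_190 = 3;  a_191 = 2;  a_192 = 6;  a_193 = 1;  a_194 = 3;  a_195 = 5
  a_196 = 6;  a_197 = 3;  a_198 = 2;  a_199 = 0;  a_200 = 5;  a_201 = 1
  a_202 = 6;  a_203 = 6;  a_204 = 5;  a_205 = 0;  a_206 = 5;  a_207 = 6
  a_208 = 5;  a_209 = 3;  a_210 = 3;  a_211 = 0;  a_212 = 1;  a_213 = 3
  a_214 = 2;  a_215 = 1;  a_216 = 2;  a_217 = 6;  a_218 = 0;  a_219 = 6
  a_220 = 0;  a_221 = 5;  a_222 = 3;  a_223 = 0;  a_224 = 2;  a_225 = 0
  a_226 = 0;  a_227 = 2;  a_228 = 2;  a_229 = 1;  a_230 = 5;  a_231 = 4
  a_232 = 1;  a_233 = 2;  a_234 = 0;  a_235 = 4;  a_236 = 4;  a_237 = 1
  a_238 = 5;  a_239 = 5;  a_240 = 5;  a_241 = 0;  a_242 = 1;  a_243 = 4
  a_244 = 6;  a_245 = 6;  a_246 = 3;  a_247 = 6;  a_248 = 2;  a_249 = 4
  a_250 = 5;  a_251 = 6;  a_252 = 0;  a_253 = 4;  a_254 = 6;  a_255 = 2
  a_256 = 1;  a_257 = 0;  a_258 = 5;  a_259 = 4;  a_260 = 4;  a_261 = 0
  a_262 = 1;  a_263 = 0;  a_264 = 4;  a_265 = 0;  a_266 = 6;  a_267 = 6
  a_268 = 1;  a_269 = 5;  a_270 = 6;  a_271 = 2;  a_272 = 5;  a_273 = 2
  a_274 = 4;  a_275 = 1;  a_276 = 4;  a_277 = 1;  a_278 = 0;  a_279 = 6
  a_280 = 1;  a_281 = 2;  a_282 = 1;  a_283 = 1;  a_284 = 2;  a_285 = 2
  a_286 = 5;  a_287 = 0;  a_288 = 3;  a_289 = 5;  a_290 = 2;  a_291 = 1
  a_292 = 3;  a_293 = 3;  a_294 = 5;  a_295 = 0;  a_296 = 0;  a_297 = 0
  a_298 = 1;  a_299 = 5;  a_300 = 3;  a_301 = 4;  a_302 = 4;  a_303 = 6
  a_304 = 4;  a_305 = 2;  a_306 = 3;  a_307 = 0;  a_308 = 4;  a_309 = 1
  a_310 = 3;  a_311 = 4;  a_312 = 2;  a_313 = 5;  a_314 = 1;  a_315 = 0
  a_316 = 3;  a_317 = 3;  a_318 = 1;  a_319 = 5;  a_320 = 1;  a_321 = 3
  a_322 = 1;  a_323 = 4;  a_324 = 4;  a_325 = 5;  a_326 = 0;  a_327 = 4
  a_328 = 2;  a_329 = 0;  a_330 = 2;  a_331 = 3;  a_332 = 5;  a_333 = 3
  a_334 = 5;  a_335 = 1;  a_336 = 4;  a_337 = 5;  a_338 = 2;  a_339 = 5
  a_340 = 5;  a_341 = 2;  a_342 = 2;  a_343 = 0;  a_344 = 1;  a_345 = 6
  a_346 = 0;  a_347 = 2;  a_348 = 5;  a_349 = 6;  a_350 = 6;  a_351 = 0
  a_352 = 1;  a_353 = 1;  a_354 = 1;  a_355 = 5;  a_356 = 0;  a_357 = 6
  a_358 = 3;  a_359 = 3;  a_360 = 4;  a_361 = 3;  a_362 = 2;  a_363 = 6
  a_364 = 1;  a_365 = 3;  a_366 = 5;  a_367 = 6;  a_368 = 3;  a_369 = 2
  a_370 = 0;  a_371 = 5;  a_372 = 1;  a_373 = 6;  a_374 = 6;  a_375 = 5
  a_376 = 0;  a_377 = 5;  a_378 = 6;  a_379 = 5;  a_380 = 3;  a_381 = 3
  a_382 = 0;  a_383 = 1
a_384 = 5·1 + 6·0 + 1·3 + 3·3 = 3
a_385 = 5·3 + 6·1 + 1·0 + 3·3 = 2

2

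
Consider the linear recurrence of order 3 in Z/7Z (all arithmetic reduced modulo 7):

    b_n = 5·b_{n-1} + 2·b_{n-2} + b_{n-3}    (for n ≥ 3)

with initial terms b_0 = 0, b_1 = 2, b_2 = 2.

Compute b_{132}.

6

b_3 = 5·2 + 2·2 + 1·0 = 0
b_4 = 5·0 + 2·2 + 1·2 = 6
b_5 = 5·6 + 2·0 + 1·2 = 4
b_6 = 5·4 + 2·6 + 1·0 = 4
b_7 = 5·4 + 2·4 + 1·6 = 6
b_8 = 5·6 + 2·4 + 1·4 = 0
b_9 = 5·0 + 2·6 + 1·4 = 2
b_10 = 5·2 + 2·0 + 1·6 = 2
(b_8, b_9, b_10) = (0, 2, 2) = (b_0, b_1, b_2), so the sequence has period 8.
132 ≡ 4 (mod 8), hence b_132 = b_4 = 6.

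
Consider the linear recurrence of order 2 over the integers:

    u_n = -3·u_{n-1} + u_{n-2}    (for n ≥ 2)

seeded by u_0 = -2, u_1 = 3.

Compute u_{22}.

-260219353691

u_2 = -3·3 + 1·-2 = -11
u_3 = -3·-11 + 1·3 = 36
u_4 = -3·36 + 1·-11 = -119
u_5 = -3·-119 + 1·36 = 393
u_6 = -3·393 + 1·-119 = -1298
u_7 = -3·-1298 + 1·393 = 4287
u_8 = -3·4287 + 1·-1298 = -14159
u_9 = -3·-14159 + 1·4287 = 46764
u_10 = -3·46764 + 1·-14159 = -154451
u_11 = -3·-154451 + 1·46764 = 510117
u_12 = -3·510117 + 1·-154451 = -1684802
u_13 = -3·-1684802 + 1·510117 = 5564523
u_14 = -3·5564523 + 1·-1684802 = -18378371
u_15 = -3·-18378371 + 1·5564523 = 60699636
u_16 = -3·60699636 + 1·-18378371 = -200477279
u_17 = -3·-200477279 + 1·60699636 = 662131473
u_18 = -3·662131473 + 1·-200477279 = -2186871698
u_19 = -3·-2186871698 + 1·662131473 = 7222746567
u_20 = -3·7222746567 + 1·-2186871698 = -23855111399
u_21 = -3·-23855111399 + 1·7222746567 = 78788080764
u_22 = -3·78788080764 + 1·-23855111399 = -260219353691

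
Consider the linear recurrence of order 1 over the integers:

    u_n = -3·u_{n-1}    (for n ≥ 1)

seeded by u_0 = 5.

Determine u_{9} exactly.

-98415

u_1 = -3·5 = -15
u_2 = -3·-15 = 45
u_3 = -3·45 = -135
u_4 = -3·-135 = 405
u_5 = -3·405 = -1215
u_6 = -3·-1215 = 3645
u_7 = -3·3645 = -10935
u_8 = -3·-10935 = 32805
u_9 = -3·32805 = -98415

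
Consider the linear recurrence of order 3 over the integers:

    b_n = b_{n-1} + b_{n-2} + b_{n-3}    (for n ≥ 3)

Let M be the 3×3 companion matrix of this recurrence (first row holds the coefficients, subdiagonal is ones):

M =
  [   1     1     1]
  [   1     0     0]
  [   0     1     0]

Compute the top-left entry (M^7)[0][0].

(M^7)[0][0] is the top entry after applying M 7 times to the unit state (1, 0, 0). Equivalently it is h_{9} for the auxiliary sequence (h_n) obeying the same recurrence with h_2 = 1 and h_i = 0 for 0 ≤ i < 2:
h_3 = 1·1 + 1·0 + 1·0 = 1
h_4 = 1·1 + 1·1 + 1·0 = 2
h_5 = 1·2 + 1·1 + 1·1 = 4
h_6 = 1·4 + 1·2 + 1·1 = 7
h_7 = 1·7 + 1·4 + 1·2 = 13
h_8 = 1·13 + 1·7 + 1·4 = 24
h_9 = 1·24 + 1·13 + 1·7 = 44

44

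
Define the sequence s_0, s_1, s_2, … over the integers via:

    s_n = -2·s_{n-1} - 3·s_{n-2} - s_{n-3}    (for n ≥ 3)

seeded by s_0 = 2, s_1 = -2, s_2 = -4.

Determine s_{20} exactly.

-2950

s_3 = -2·-4 + -3·-2 + -1·2 = 12
s_4 = -2·12 + -3·-4 + -1·-2 = -10
s_5 = -2·-10 + -3·12 + -1·-4 = -12
s_6 = -2·-12 + -3·-10 + -1·12 = 42
s_7 = -2·42 + -3·-12 + -1·-10 = -38
s_8 = -2·-38 + -3·42 + -1·-12 = -38
s_9 = -2·-38 + -3·-38 + -1·42 = 148
s_10 = -2·148 + -3·-38 + -1·-38 = -144
s_11 = -2·-144 + -3·148 + -1·-38 = -118
s_12 = -2·-118 + -3·-144 + -1·148 = 520
s_13 = -2·520 + -3·-118 + -1·-144 = -542
s_14 = -2·-542 + -3·520 + -1·-118 = -358
s_15 = -2·-358 + -3·-542 + -1·520 = 1822
s_16 = -2·1822 + -3·-358 + -1·-542 = -2028
s_17 = -2·-2028 + -3·1822 + -1·-358 = -1052
s_18 = -2·-1052 + -3·-2028 + -1·1822 = 6366
s_19 = -2·6366 + -3·-1052 + -1·-2028 = -7548
s_20 = -2·-7548 + -3·6366 + -1·-1052 = -2950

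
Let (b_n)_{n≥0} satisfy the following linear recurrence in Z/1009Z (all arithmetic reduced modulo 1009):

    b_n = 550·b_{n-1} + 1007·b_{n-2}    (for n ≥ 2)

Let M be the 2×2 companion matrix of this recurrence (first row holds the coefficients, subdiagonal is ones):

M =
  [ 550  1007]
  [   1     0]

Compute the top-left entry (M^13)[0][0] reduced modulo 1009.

752

(M^13)[0][0] is the top entry after applying M 13 times to the unit state (1, 0). Equivalently it is h_{14} for the auxiliary sequence (h_n) obeying the same recurrence with h_1 = 1 and h_i = 0 for 0 ≤ i < 1:
h_2 = 550·1 + 1007·0 = 550
h_3 = 550·550 + 1007·1 = 807
h_4 = 550·807 + 1007·550 = 808
h_5 = 550·808 + 1007·807 = 844
h_6 = 550·844 + 1007·808 = 462
h_7 = 550·462 + 1007·844 = 162
h_8 = 550·162 + 1007·462 = 393
h_9 = 550·393 + 1007·162 = 909
h_10 = 550·909 + 1007·393 = 718
h_11 = 550·718 + 1007·909 = 581
h_12 = 550·581 + 1007·718 = 279
h_13 = 550·279 + 1007·581 = 938
h_14 = 550·938 + 1007·279 = 752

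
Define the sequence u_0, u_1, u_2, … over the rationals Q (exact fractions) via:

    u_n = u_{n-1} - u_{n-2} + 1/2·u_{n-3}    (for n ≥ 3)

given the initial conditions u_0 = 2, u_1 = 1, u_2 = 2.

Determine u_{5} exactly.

-1/2

u_3 = 1·2 + -1·1 + 1/2·2 = 2
u_4 = 1·2 + -1·2 + 1/2·1 = 1/2
u_5 = 1·1/2 + -1·2 + 1/2·2 = -1/2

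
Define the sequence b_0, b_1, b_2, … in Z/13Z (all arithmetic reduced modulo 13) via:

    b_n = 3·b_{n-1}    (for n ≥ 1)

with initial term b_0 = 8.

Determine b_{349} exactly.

11

b_1 = 3·8 = 11
b_2 = 3·11 = 7
b_3 = 3·7 = 8
(b_3) = (8) = (b_0), so the sequence has period 3.
349 ≡ 1 (mod 3), hence b_349 = b_1 = 11.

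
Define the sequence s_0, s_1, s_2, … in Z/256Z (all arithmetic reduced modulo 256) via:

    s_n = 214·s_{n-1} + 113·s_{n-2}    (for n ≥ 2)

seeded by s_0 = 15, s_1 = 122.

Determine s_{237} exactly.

s_2 = 214·122 + 113·15 = 155
s_3 = 214·155 + 113·122 = 108
s_4 = 214·108 + 113·155 = 179
s_5 = 214·179 + 113·108 = 78
s_6 = 214·78 + 113·179 = 55
s_7 = 214·55 + 113·78 = 104
Continuing the recurrence:
  s_8 = 55;  s_9 = 226;  s_10 = 51;  s_11 = 100;  s_12 = 27;  s_13 = 182
  s_14 = 15;  s_15 = 224;  s_16 = 223;  s_17 = 74;  s_18 = 75;  s_19 = 92
  s_20 = 3;  s_21 = 30;  s_22 = 103;  s_23 = 88;  s_24 = 7;  s_25 = 178
  s_26 = 227;  s_27 = 84;  s_28 = 107;  s_29 = 134;  s_30 = 63;  s_31 = 208
  s_32 = 175;  s_33 = 26;  s_34 = 251;  s_35 = 76;  s_36 = 83;  s_37 = 238
  s_38 = 151;  s_39 = 72;  s_40 = 215;  s_41 = 130;  s_42 = 147;  s_43 = 68
  s_44 = 187;  s_45 = 86;  s_46 = 111;  s_47 = 192;  s_48 = 127;  s_49 = 234
  s_50 = 171;  s_51 = 60;  s_52 = 163;  s_53 = 190;  s_54 = 199;  s_55 = 56
  s_56 = 167;  s_57 = 82;  s_58 = 67;  s_59 = 52;  s_60 = 11;  s_61 = 38
  s_62 = 159;  s_63 = 176;  s_64 = 79;  s_65 = 186;  s_66 = 91;  s_67 = 44
  s_68 = 243;  s_69 = 142;  s_70 = 247;  s_71 = 40;  s_72 = 119;  s_73 = 34
  s_74 = 243;  s_75 = 36;  s_76 = 91;  s_77 = 246;  s_78 = 207;  s_79 = 160
  s_80 = 31;  s_81 = 138;  s_82 = 11;  s_83 = 28;  s_84 = 67;  s_85 = 94
  s_86 = 39;  s_87 = 24;  s_88 = 71;  s_89 = 242;  s_90 = 163;  s_91 = 20
  s_92 = 171;  s_93 = 198;  s_94 = 255;  s_95 = 144;  s_96 = 239;  s_97 = 90
  s_98 = 187;  s_99 = 12;  s_100 = 147;  s_101 = 46;  s_102 = 87;  s_103 = 8
  s_104 = 23;  s_105 = 194;  s_106 = 83;  s_107 = 4;  s_108 = 251;  s_109 = 150
  s_110 = 47;  s_111 = 128;  s_112 = 191;  s_113 = 42;  s_114 = 107;  s_115 = 252
  s_116 = 227;  s_117 = 254;  s_118 = 135;  s_119 = 248;  s_120 = 231;  s_121 = 146
  s_122 = 3;  s_123 = 244;  s_124 = 75;  s_125 = 102;  s_126 = 95;  s_127 = 112
  s_128 = 143;  s_129 = 250;  s_130 = 27;  s_131 = 236;  s_132 = 51;  s_133 = 206
  s_134 = 183;  s_135 = 232;  s_136 = 183;  s_137 = 98;  s_138 = 179;  s_139 = 228
  s_140 = 155;  s_141 = 54;  s_142 = 143;  s_143 = 96;  s_144 = 95;  s_145 = 202
  s_146 = 203;  s_147 = 220;  s_148 = 131;  s_149 = 158;  s_150 = 231;  s_151 = 216
  s_152 = 135;  s_153 = 50;  s_154 = 99;  s_155 = 212;  s_156 = 235;  s_157 = 6
  s_158 = 191;  s_159 = 80;  s_160 = 47;  s_161 = 154;  s_162 = 123;  s_163 = 204
  s_164 = 211;  s_165 = 110;  s_166 = 23;  s_167 = 200;  s_168 = 87;  s_169 = 2
  s_170 = 19;  s_171 = 196;  s_172 = 59;  s_173 = 214;  s_174 = 239;  s_175 = 64
  s_176 = 255;  s_177 = 106;  s_178 = 43;  s_179 = 188;  s_180 = 35;  s_181 = 62
  s_182 = 71;  s_183 = 184;  s_184 = 39;  s_185 = 210;  s_186 = 195;  s_187 = 180
  s_188 = 139;  s_189 = 166;  s_190 = 31;  s_191 = 48;  s_192 = 207;  s_193 = 58
  s_194 = 219;  s_195 = 172;  s_196 = 115;  s_197 = 14;  s_198 = 119;  s_199 = 168
  s_200 = 247;  s_201 = 162;  s_202 = 115;  s_203 = 164;  s_204 = 219;  s_205 = 118
  s_206 = 79;  s_207 = 32;  s_208 = 159;  s_209 = 10;  s_210 = 139;  s_211 = 156
  s_212 = 195;  s_213 = 222;  s_214 = 167;  s_215 = 152;  s_216 = 199;  s_217 = 114
  s_218 = 35;  s_219 = 148;  s_220 = 43;  s_221 = 70;  s_222 = 127;  s_223 = 16
  s_224 = 111;  s_225 = 218;  s_226 = 59;  s_227 = 140;  s_228 = 19;  s_229 = 174
  s_230 = 215;  s_231 = 136;  s_232 = 151;  s_233 = 66;  s_234 = 211;  s_235 = 132
s_236 = 214·132 + 113·211 = 123
s_237 = 214·123 + 113·132 = 22

22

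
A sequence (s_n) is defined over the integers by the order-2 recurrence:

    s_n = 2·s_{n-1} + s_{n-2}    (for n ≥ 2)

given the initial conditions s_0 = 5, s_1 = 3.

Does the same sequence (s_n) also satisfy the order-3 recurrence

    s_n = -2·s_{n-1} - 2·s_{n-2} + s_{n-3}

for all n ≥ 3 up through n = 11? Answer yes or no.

Terms s_0..s_11: 5, 3, 11, 25, 61, 147, 355, 857, 2069, 4995, 12059, 29113
n=3: candidate gives -23, actual s_3 = 25 ✗

no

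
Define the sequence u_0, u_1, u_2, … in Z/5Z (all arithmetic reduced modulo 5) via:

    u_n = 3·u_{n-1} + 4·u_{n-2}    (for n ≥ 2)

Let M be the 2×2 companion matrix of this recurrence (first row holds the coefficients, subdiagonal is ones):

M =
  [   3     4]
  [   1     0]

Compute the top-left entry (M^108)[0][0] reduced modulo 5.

4

(M^108)[0][0] is the top entry after applying M 108 times to the unit state (1, 0). Equivalently it is h_{109} for the auxiliary sequence (h_n) obeying the same recurrence with h_1 = 1 and h_i = 0 for 0 ≤ i < 1:
h_2 = 3·1 + 4·0 = 3
h_3 = 3·3 + 4·1 = 3
h_4 = 3·3 + 4·3 = 1
h_5 = 3·1 + 4·3 = 0
h_6 = 3·0 + 4·1 = 4
h_7 = 3·4 + 4·0 = 2
h_8 = 3·2 + 4·4 = 2
h_9 = 3·2 + 4·2 = 4
h_10 = 3·4 + 4·2 = 0
h_11 = 3·0 + 4·4 = 1
(h_10, h_11) = (0, 1) = (h_0, h_1), so the sequence has period 10.
109 ≡ 9 (mod 10), hence h_109 = h_9 = 4.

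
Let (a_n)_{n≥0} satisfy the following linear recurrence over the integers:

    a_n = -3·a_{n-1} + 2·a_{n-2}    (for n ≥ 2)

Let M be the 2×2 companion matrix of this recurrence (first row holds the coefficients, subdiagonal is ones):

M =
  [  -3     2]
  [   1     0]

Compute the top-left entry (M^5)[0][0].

(M^5)[0][0] is the top entry after applying M 5 times to the unit state (1, 0). Equivalently it is h_{6} for the auxiliary sequence (h_n) obeying the same recurrence with h_1 = 1 and h_i = 0 for 0 ≤ i < 1:
h_2 = -3·1 + 2·0 = -3
h_3 = -3·-3 + 2·1 = 11
h_4 = -3·11 + 2·-3 = -39
h_5 = -3·-39 + 2·11 = 139
h_6 = -3·139 + 2·-39 = -495

-495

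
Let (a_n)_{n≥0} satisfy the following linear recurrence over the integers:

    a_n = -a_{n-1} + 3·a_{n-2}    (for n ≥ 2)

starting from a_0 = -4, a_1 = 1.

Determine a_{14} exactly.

-203197

a_2 = -1·1 + 3·-4 = -13
a_3 = -1·-13 + 3·1 = 16
a_4 = -1·16 + 3·-13 = -55
a_5 = -1·-55 + 3·16 = 103
a_6 = -1·103 + 3·-55 = -268
a_7 = -1·-268 + 3·103 = 577
a_8 = -1·577 + 3·-268 = -1381
a_9 = -1·-1381 + 3·577 = 3112
a_10 = -1·3112 + 3·-1381 = -7255
a_11 = -1·-7255 + 3·3112 = 16591
a_12 = -1·16591 + 3·-7255 = -38356
a_13 = -1·-38356 + 3·16591 = 88129
a_14 = -1·88129 + 3·-38356 = -203197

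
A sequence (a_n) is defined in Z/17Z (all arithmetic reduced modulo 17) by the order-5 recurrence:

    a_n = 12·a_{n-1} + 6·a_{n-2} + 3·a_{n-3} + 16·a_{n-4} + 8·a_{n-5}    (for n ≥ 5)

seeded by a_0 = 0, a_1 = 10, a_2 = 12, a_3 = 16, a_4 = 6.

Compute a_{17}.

a_5 = 12·6 + 6·16 + 3·12 + 16·10 + 8·0 = 7
a_6 = 12·7 + 6·6 + 3·16 + 16·12 + 8·10 = 15
a_7 = 12·15 + 6·7 + 3·6 + 16·16 + 8·12 = 14
a_8 = 12·14 + 6·15 + 3·7 + 16·6 + 8·16 = 10
a_9 = 12·10 + 6·14 + 3·15 + 16·7 + 8·6 = 1
a_10 = 12·1 + 6·10 + 3·14 + 16·15 + 8·7 = 2
a_11 = 12·2 + 6·1 + 3·10 + 16·14 + 8·15 = 13
a_12 = 12·13 + 6·2 + 3·1 + 16·10 + 8·14 = 1
a_13 = 12·1 + 6·13 + 3·2 + 16·1 + 8·10 = 5
a_14 = 12·5 + 6·1 + 3·13 + 16·2 + 8·1 = 9
a_15 = 12·9 + 6·5 + 3·1 + 16·13 + 8·2 = 8
a_16 = 12·8 + 6·9 + 3·5 + 16·1 + 8·13 = 13
a_17 = 12·13 + 6·8 + 3·9 + 16·5 + 8·1 = 13

13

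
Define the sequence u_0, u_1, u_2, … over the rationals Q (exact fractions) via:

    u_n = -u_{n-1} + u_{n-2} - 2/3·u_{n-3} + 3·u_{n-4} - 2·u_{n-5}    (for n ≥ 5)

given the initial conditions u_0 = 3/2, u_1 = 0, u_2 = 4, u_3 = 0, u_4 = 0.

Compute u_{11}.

-14264/27

u_5 = -1·0 + 1·0 + -2/3·4 + 3·0 + -2·3/2 = -17/3
u_6 = -1·-17/3 + 1·0 + -2/3·0 + 3·4 + -2·0 = 53/3
u_7 = -1·53/3 + 1·-17/3 + -2/3·0 + 3·0 + -2·4 = -94/3
u_8 = -1·-94/3 + 1·53/3 + -2/3·-17/3 + 3·0 + -2·0 = 475/9
u_9 = -1·475/9 + 1·-94/3 + -2/3·53/3 + 3·-17/3 + -2·0 = -1016/9
u_10 = -1·-1016/9 + 1·475/9 + -2/3·-94/3 + 3·53/3 + -2·-17/3 = 2258/9
u_11 = -1·2258/9 + 1·-1016/9 + -2/3·475/9 + 3·-94/3 + -2·53/3 = -14264/27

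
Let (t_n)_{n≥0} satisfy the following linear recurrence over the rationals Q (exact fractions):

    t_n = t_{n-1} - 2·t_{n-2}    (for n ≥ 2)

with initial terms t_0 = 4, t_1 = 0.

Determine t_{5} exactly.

24

t_2 = 1·0 + -2·4 = -8
t_3 = 1·-8 + -2·0 = -8
t_4 = 1·-8 + -2·-8 = 8
t_5 = 1·8 + -2·-8 = 24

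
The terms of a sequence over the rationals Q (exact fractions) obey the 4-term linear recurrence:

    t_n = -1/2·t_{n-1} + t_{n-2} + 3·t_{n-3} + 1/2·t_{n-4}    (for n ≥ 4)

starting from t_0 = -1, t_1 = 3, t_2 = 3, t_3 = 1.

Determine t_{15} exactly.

t_4 = -1/2·1 + 1·3 + 3·3 + 1/2·-1 = 11
t_5 = -1/2·11 + 1·1 + 3·3 + 1/2·3 = 6
t_6 = -1/2·6 + 1·11 + 3·1 + 1/2·3 = 25/2
t_7 = -1/2·25/2 + 1·6 + 3·11 + 1/2·1 = 133/4
t_8 = -1/2·133/4 + 1·25/2 + 3·6 + 1/2·11 = 155/8
t_9 = -1/2·155/8 + 1·133/4 + 3·25/2 + 1/2·6 = 1025/16
t_10 = -1/2·1025/16 + 1·155/8 + 3·133/4 + 1/2·25/2 = 2987/32
t_11 = -1/2·2987/32 + 1·1025/16 + 3·155/8 + 1/2·133/4 = 5897/64
t_12 = -1/2·5897/64 + 1·2987/32 + 3·1025/16 + 1/2·155/8 = 31891/128
t_13 = -1/2·31891/128 + 1·5897/64 + 3·2987/32 + 1/2·1025/16 = 71585/256
t_14 = -1/2·71585/256 + 1·31891/128 + 3·5897/64 + 1/2·2987/32 = 221403/512
t_15 = -1/2·221403/512 + 1·71585/256 + 3·31891/128 + 1/2·5897/64 = 877497/1024

877497/1024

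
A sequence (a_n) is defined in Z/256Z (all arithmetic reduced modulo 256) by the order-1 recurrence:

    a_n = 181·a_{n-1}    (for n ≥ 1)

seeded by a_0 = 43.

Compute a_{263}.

255

a_1 = 181·43 = 103
a_2 = 181·103 = 211
a_3 = 181·211 = 47
a_4 = 181·47 = 59
a_5 = 181·59 = 183
a_6 = 181·183 = 99
a_7 = 181·99 = 255
a_8 = 181·255 = 75
a_9 = 181·75 = 7
a_10 = 181·7 = 243
a_11 = 181·243 = 207
a_12 = 181·207 = 91
a_13 = 181·91 = 87
a_14 = 181·87 = 131
a_15 = 181·131 = 159
a_16 = 181·159 = 107
a_17 = 181·107 = 167
a_18 = 181·167 = 19
a_19 = 181·19 = 111
a_20 = 181·111 = 123
a_21 = 181·123 = 247
a_22 = 181·247 = 163
a_23 = 181·163 = 63
a_24 = 181·63 = 139
a_25 = 181·139 = 71
a_26 = 181·71 = 51
a_27 = 181·51 = 15
a_28 = 181·15 = 155
a_29 = 181·155 = 151
a_30 = 181·151 = 195
a_31 = 181·195 = 223
a_32 = 181·223 = 171
a_33 = 181·171 = 231
a_34 = 181·231 = 83
a_35 = 181·83 = 175
a_36 = 181·175 = 187
a_37 = 181·187 = 55
a_38 = 181·55 = 227
a_39 = 181·227 = 127
a_40 = 181·127 = 203
a_41 = 181·203 = 135
a_42 = 181·135 = 115
a_43 = 181·115 = 79
a_44 = 181·79 = 219
a_45 = 181·219 = 215
a_46 = 181·215 = 3
a_47 = 181·3 = 31
a_48 = 181·31 = 235
a_49 = 181·235 = 39
a_50 = 181·39 = 147
a_51 = 181·147 = 239
a_52 = 181·239 = 251
a_53 = 181·251 = 119
a_54 = 181·119 = 35
a_55 = 181·35 = 191
a_56 = 181·191 = 11
a_57 = 181·11 = 199
a_58 = 181·199 = 179
a_59 = 181·179 = 143
a_60 = 181·143 = 27
a_61 = 181·27 = 23
a_62 = 181·23 = 67
a_63 = 181·67 = 95
a_64 = 181·95 = 43
(a_64) = (43) = (a_0), so the sequence has period 64.
263 ≡ 7 (mod 64), hence a_263 = a_7 = 255.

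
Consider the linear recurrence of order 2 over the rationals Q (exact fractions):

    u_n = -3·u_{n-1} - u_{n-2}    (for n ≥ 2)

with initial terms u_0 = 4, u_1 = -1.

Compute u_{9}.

1364

u_2 = -3·-1 + -1·4 = -1
u_3 = -3·-1 + -1·-1 = 4
u_4 = -3·4 + -1·-1 = -11
u_5 = -3·-11 + -1·4 = 29
u_6 = -3·29 + -1·-11 = -76
u_7 = -3·-76 + -1·29 = 199
u_8 = -3·199 + -1·-76 = -521
u_9 = -3·-521 + -1·199 = 1364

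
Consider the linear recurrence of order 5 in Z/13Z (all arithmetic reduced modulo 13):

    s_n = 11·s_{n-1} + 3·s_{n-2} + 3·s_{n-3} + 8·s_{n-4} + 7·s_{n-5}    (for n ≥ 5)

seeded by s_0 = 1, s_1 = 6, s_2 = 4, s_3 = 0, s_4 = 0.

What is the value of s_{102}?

1

s_5 = 11·0 + 3·0 + 3·4 + 8·6 + 7·1 = 2
s_6 = 11·2 + 3·0 + 3·0 + 8·4 + 7·6 = 5
s_7 = 11·5 + 3·2 + 3·0 + 8·0 + 7·4 = 11
s_8 = 11·11 + 3·5 + 3·2 + 8·0 + 7·0 = 12
s_9 = 11·12 + 3·11 + 3·5 + 8·2 + 7·0 = 1
s_10 = 11·1 + 3·12 + 3·11 + 8·5 + 7·2 = 4
s_11 = 11·4 + 3·1 + 3·12 + 8·11 + 7·5 = 11
s_12 = 11·11 + 3·4 + 3·1 + 8·12 + 7·11 = 10
s_13 = 11·10 + 3·11 + 3·4 + 8·1 + 7·12 = 0
s_14 = 11·0 + 3·10 + 3·11 + 8·4 + 7·1 = 11
s_15 = 11·11 + 3·0 + 3·10 + 8·11 + 7·4 = 7
s_16 = 11·7 + 3·11 + 3·0 + 8·10 + 7·11 = 7
s_17 = 11·7 + 3·7 + 3·11 + 8·0 + 7·10 = 6
s_18 = 11·6 + 3·7 + 3·7 + 8·11 + 7·0 = 1
s_19 = 11·1 + 3·6 + 3·7 + 8·7 + 7·11 = 1
s_20 = 11·1 + 3·1 + 3·6 + 8·7 + 7·7 = 7
s_21 = 11·7 + 3·1 + 3·1 + 8·6 + 7·7 = 11
s_22 = 11·11 + 3·7 + 3·1 + 8·1 + 7·6 = 0
s_23 = 11·0 + 3·11 + 3·7 + 8·1 + 7·1 = 4
s_24 = 11·4 + 3·0 + 3·11 + 8·7 + 7·1 = 10
s_25 = 11·10 + 3·4 + 3·0 + 8·11 + 7·7 = 12
s_26 = 11·12 + 3·10 + 3·4 + 8·0 + 7·11 = 4
s_27 = 11·4 + 3·12 + 3·10 + 8·4 + 7·0 = 12
s_28 = 11·12 + 3·4 + 3·12 + 8·10 + 7·4 = 2
s_29 = 11·2 + 3·12 + 3·4 + 8·12 + 7·10 = 2
s_30 = 11·2 + 3·2 + 3·12 + 8·4 + 7·12 = 11
s_31 = 11·11 + 3·2 + 3·2 + 8·12 + 7·4 = 10
s_32 = 11·10 + 3·11 + 3·2 + 8·2 + 7·12 = 2
s_33 = 11·2 + 3·10 + 3·11 + 8·2 + 7·2 = 11
s_34 = 11·11 + 3·2 + 3·10 + 8·11 + 7·2 = 12
s_35 = 11·12 + 3·11 + 3·2 + 8·10 + 7·11 = 3
s_36 = 11·3 + 3·12 + 3·11 + 8·2 + 7·10 = 6
s_37 = 11·6 + 3·3 + 3·12 + 8·11 + 7·2 = 5
s_38 = 11·5 + 3·6 + 3·3 + 8·12 + 7·11 = 8
s_39 = 11·8 + 3·5 + 3·6 + 8·3 + 7·12 = 8
s_40 = 11·8 + 3·8 + 3·5 + 8·6 + 7·3 = 1
s_41 = 11·1 + 3·8 + 3·8 + 8·5 + 7·6 = 11
s_42 = 11·11 + 3·1 + 3·8 + 8·8 + 7·5 = 0
s_43 = 11·0 + 3·11 + 3·1 + 8·8 + 7·8 = 0
s_44 = 11·0 + 3·0 + 3·11 + 8·1 + 7·8 = 6
s_45 = 11·6 + 3·0 + 3·0 + 8·11 + 7·1 = 5
s_46 = 11·5 + 3·6 + 3·0 + 8·0 + 7·11 = 7
s_47 = 11·7 + 3·5 + 3·6 + 8·0 + 7·0 = 6
s_48 = 11·6 + 3·7 + 3·5 + 8·6 + 7·0 = 7
s_49 = 11·7 + 3·6 + 3·7 + 8·5 + 7·6 = 3
s_50 = 11·3 + 3·7 + 3·6 + 8·7 + 7·5 = 7
s_51 = 11·7 + 3·3 + 3·7 + 8·6 + 7·7 = 9
s_52 = 11·9 + 3·7 + 3·3 + 8·7 + 7·6 = 6
s_53 = 11·6 + 3·9 + 3·7 + 8·3 + 7·7 = 5
s_54 = 11·5 + 3·6 + 3·9 + 8·7 + 7·3 = 8
s_55 = 11·8 + 3·5 + 3·6 + 8·9 + 7·7 = 8
s_56 = 11·8 + 3·8 + 3·5 + 8·6 + 7·9 = 4
s_57 = 11·4 + 3·8 + 3·8 + 8·5 + 7·6 = 5
s_58 = 11·5 + 3·4 + 3·8 + 8·8 + 7·5 = 8
s_59 = 11·8 + 3·5 + 3·4 + 8·8 + 7·8 = 1
s_60 = 11·1 + 3·8 + 3·5 + 8·4 + 7·8 = 8
s_61 = 11·8 + 3·1 + 3·8 + 8·5 + 7·4 = 1
s_62 = 11·1 + 3·8 + 3·1 + 8·8 + 7·5 = 7
s_63 = 11·7 + 3·1 + 3·8 + 8·1 + 7·8 = 12
s_64 = 11·12 + 3·7 + 3·1 + 8·8 + 7·1 = 6
s_65 = 11·6 + 3·12 + 3·7 + 8·1 + 7·8 = 5
s_66 = 11·5 + 3·6 + 3·12 + 8·7 + 7·1 = 3
s_67 = 11·3 + 3·5 + 3·6 + 8·12 + 7·7 = 3
s_68 = 11·3 + 3·3 + 3·5 + 8·6 + 7·12 = 7
s_69 = 11·7 + 3·3 + 3·3 + 8·5 + 7·6 = 8
s_70 = 11·8 + 3·7 + 3·3 + 8·3 + 7·5 = 8
s_71 = 11·8 + 3·8 + 3·7 + 8·3 + 7·3 = 9
s_72 = 11·9 + 3·8 + 3·8 + 8·7 + 7·3 = 3
s_73 = 11·3 + 3·9 + 3·8 + 8·8 + 7·7 = 2
s_74 = 11·2 + 3·3 + 3·9 + 8·8 + 7·8 = 9
s_75 = 11·9 + 3·2 + 3·3 + 8·9 + 7·8 = 8
s_76 = 11·8 + 3·9 + 3·2 + 8·3 + 7·9 = 0
s_77 = 11·0 + 3·8 + 3·9 + 8·2 + 7·3 = 10
s_78 = 11·10 + 3·0 + 3·8 + 8·9 + 7·2 = 12
s_79 = 11·12 + 3·10 + 3·0 + 8·8 + 7·9 = 3
s_80 = 11·3 + 3·12 + 3·10 + 8·0 + 7·8 = 12
s_81 = 11·12 + 3·3 + 3·12 + 8·10 + 7·0 = 10
s_82 = 11·10 + 3·12 + 3·3 + 8·12 + 7·10 = 9
s_83 = 11·9 + 3·10 + 3·12 + 8·3 + 7·12 = 0
s_84 = 11·0 + 3·9 + 3·10 + 8·12 + 7·3 = 5
s_85 = 11·5 + 3·0 + 3·9 + 8·10 + 7·12 = 12
s_86 = 11·12 + 3·5 + 3·0 + 8·9 + 7·10 = 3
s_87 = 11·3 + 3·12 + 3·5 + 8·0 + 7·9 = 4
s_88 = 11·4 + 3·3 + 3·12 + 8·5 + 7·0 = 12
s_89 = 11·12 + 3·4 + 3·3 + 8·12 + 7·5 = 11
s_90 = 11·11 + 3·12 + 3·4 + 8·3 + 7·12 = 4
s_91 = 11·4 + 3·11 + 3·12 + 8·4 + 7·3 = 10
s_92 = 11·10 + 3·4 + 3·11 + 8·12 + 7·4 = 6
s_93 = 11·6 + 3·10 + 3·4 + 8·11 + 7·12 = 7
s_94 = 11·7 + 3·6 + 3·10 + 8·4 + 7·11 = 0
s_95 = 11·0 + 3·7 + 3·6 + 8·10 + 7·4 = 4
s_96 = 11·4 + 3·0 + 3·7 + 8·6 + 7·10 = 1
s_97 = 11·1 + 3·4 + 3·0 + 8·7 + 7·6 = 4
s_98 = 11·4 + 3·1 + 3·4 + 8·0 + 7·7 = 4
s_99 = 11·4 + 3·4 + 3·1 + 8·4 + 7·0 = 0
s_100 = 11·0 + 3·4 + 3·4 + 8·1 + 7·4 = 8
s_101 = 11·8 + 3·0 + 3·4 + 8·4 + 7·1 = 9
s_102 = 11·9 + 3·8 + 3·0 + 8·4 + 7·4 = 1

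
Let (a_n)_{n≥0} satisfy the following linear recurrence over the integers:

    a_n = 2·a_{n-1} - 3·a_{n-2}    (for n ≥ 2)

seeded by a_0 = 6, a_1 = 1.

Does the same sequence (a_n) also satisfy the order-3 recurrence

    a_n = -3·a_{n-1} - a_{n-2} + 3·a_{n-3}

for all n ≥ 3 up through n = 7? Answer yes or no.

Terms a_0..a_7: 6, 1, -16, -35, -22, 61, 188, 193
n=3: candidate gives 65, actual a_3 = -35 ✗

no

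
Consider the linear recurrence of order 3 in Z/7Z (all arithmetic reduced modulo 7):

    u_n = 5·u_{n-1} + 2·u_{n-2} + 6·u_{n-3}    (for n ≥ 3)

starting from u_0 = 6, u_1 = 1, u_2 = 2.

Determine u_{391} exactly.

u_3 = 5·2 + 2·1 + 6·6 = 6
u_4 = 5·6 + 2·2 + 6·1 = 5
u_5 = 5·5 + 2·6 + 6·2 = 0
u_6 = 5·0 + 2·5 + 6·6 = 4
u_7 = 5·4 + 2·0 + 6·5 = 1
u_8 = 5·1 + 2·4 + 6·0 = 6
u_9 = 5·6 + 2·1 + 6·4 = 0
u_10 = 5·0 + 2·6 + 6·1 = 4
u_11 = 5·4 + 2·0 + 6·6 = 0
u_12 = 5·0 + 2·4 + 6·0 = 1
u_13 = 5·1 + 2·0 + 6·4 = 1
u_14 = 5·1 + 2·1 + 6·0 = 0
u_15 = 5·0 + 2·1 + 6·1 = 1
u_16 = 5·1 + 2·0 + 6·1 = 4
u_17 = 5·4 + 2·1 + 6·0 = 1
u_18 = 5·1 + 2·4 + 6·1 = 5
u_19 = 5·5 + 2·1 + 6·4 = 2
u_20 = 5·2 + 2·5 + 6·1 = 5
u_21 = 5·5 + 2·2 + 6·5 = 3
u_22 = 5·3 + 2·5 + 6·2 = 2
u_23 = 5·2 + 2·3 + 6·5 = 4
u_24 = 5·4 + 2·2 + 6·3 = 0
u_25 = 5·0 + 2·4 + 6·2 = 6
u_26 = 5·6 + 2·0 + 6·4 = 5
u_27 = 5·5 + 2·6 + 6·0 = 2
u_28 = 5·2 + 2·5 + 6·6 = 0
u_29 = 5·0 + 2·2 + 6·5 = 6
u_30 = 5·6 + 2·0 + 6·2 = 0
u_31 = 5·0 + 2·6 + 6·0 = 5
u_32 = 5·5 + 2·0 + 6·6 = 5
u_33 = 5·5 + 2·5 + 6·0 = 0
u_34 = 5·0 + 2·5 + 6·5 = 5
u_35 = 5·5 + 2·0 + 6·5 = 6
u_36 = 5·6 + 2·5 + 6·0 = 5
u_37 = 5·5 + 2·6 + 6·5 = 4
u_38 = 5·4 + 2·5 + 6·6 = 3
u_39 = 5·3 + 2·4 + 6·5 = 4
u_40 = 5·4 + 2·3 + 6·4 = 1
u_41 = 5·1 + 2·4 + 6·3 = 3
u_42 = 5·3 + 2·1 + 6·4 = 6
u_43 = 5·6 + 2·3 + 6·1 = 0
u_44 = 5·0 + 2·6 + 6·3 = 2
u_45 = 5·2 + 2·0 + 6·6 = 4
u_46 = 5·4 + 2·2 + 6·0 = 3
u_47 = 5·3 + 2·4 + 6·2 = 0
u_48 = 5·0 + 2·3 + 6·4 = 2
u_49 = 5·2 + 2·0 + 6·3 = 0
u_50 = 5·0 + 2·2 + 6·0 = 4
u_51 = 5·4 + 2·0 + 6·2 = 4
u_52 = 5·4 + 2·4 + 6·0 = 0
u_53 = 5·0 + 2·4 + 6·4 = 4
u_54 = 5·4 + 2·0 + 6·4 = 2
u_55 = 5·2 + 2·4 + 6·0 = 4
u_56 = 5·4 + 2·2 + 6·4 = 6
u_57 = 5·6 + 2·4 + 6·2 = 1
u_58 = 5·1 + 2·6 + 6·4 = 6
u_59 = 5·6 + 2·1 + 6·6 = 5
u_60 = 5·5 + 2·6 + 6·1 = 1
u_61 = 5·1 + 2·5 + 6·6 = 2
u_62 = 5·2 + 2·1 + 6·5 = 0
u_63 = 5·0 + 2·2 + 6·1 = 3
u_64 = 5·3 + 2·0 + 6·2 = 6
u_65 = 5·6 + 2·3 + 6·0 = 1
u_66 = 5·1 + 2·6 + 6·3 = 0
u_67 = 5·0 + 2·1 + 6·6 = 3
u_68 = 5·3 + 2·0 + 6·1 = 0
u_69 = 5·0 + 2·3 + 6·0 = 6
u_70 = 5·6 + 2·0 + 6·3 = 6
u_71 = 5·6 + 2·6 + 6·0 = 0
u_72 = 5·0 + 2·6 + 6·6 = 6
u_73 = 5·6 + 2·0 + 6·6 = 3
u_74 = 5·3 + 2·6 + 6·0 = 6
u_75 = 5·6 + 2·3 + 6·6 = 2
u_76 = 5·2 + 2·6 + 6·3 = 5
u_77 = 5·5 + 2·2 + 6·6 = 2
u_78 = 5·2 + 2·5 + 6·2 = 4
u_79 = 5·4 + 2·2 + 6·5 = 5
u_80 = 5·5 + 2·4 + 6·2 = 3
u_81 = 5·3 + 2·5 + 6·4 = 0
u_82 = 5·0 + 2·3 + 6·5 = 1
u_83 = 5·1 + 2·0 + 6·3 = 2
u_84 = 5·2 + 2·1 + 6·0 = 5
u_85 = 5·5 + 2·2 + 6·1 = 0
u_86 = 5·0 + 2·5 + 6·2 = 1
u_87 = 5·1 + 2·0 + 6·5 = 0
u_88 = 5·0 + 2·1 + 6·0 = 2
u_89 = 5·2 + 2·0 + 6·1 = 2
u_90 = 5·2 + 2·2 + 6·0 = 0
u_91 = 5·0 + 2·2 + 6·2 = 2
u_92 = 5·2 + 2·0 + 6·2 = 1
u_93 = 5·1 + 2·2 + 6·0 = 2
u_94 = 5·2 + 2·1 + 6·2 = 3
u_95 = 5·3 + 2·2 + 6·1 = 4
u_96 = 5·4 + 2·3 + 6·2 = 3
u_97 = 5·3 + 2·4 + 6·3 = 6
u_98 = 5·6 + 2·3 + 6·4 = 4
u_99 = 5·4 + 2·6 + 6·3 = 1
u_100 = 5·1 + 2·4 + 6·6 = 0
u_101 = 5·0 + 2·1 + 6·4 = 5
u_102 = 5·5 + 2·0 + 6·1 = 3
u_103 = 5·3 + 2·5 + 6·0 = 4
u_104 = 5·4 + 2·3 + 6·5 = 0
u_105 = 5·0 + 2·4 + 6·3 = 5
u_106 = 5·5 + 2·0 + 6·4 = 0
u_107 = 5·0 + 2·5 + 6·0 = 3
u_108 = 5·3 + 2·0 + 6·5 = 3
u_109 = 5·3 + 2·3 + 6·0 = 0
u_110 = 5·0 + 2·3 + 6·3 = 3
u_111 = 5·3 + 2·0 + 6·3 = 5
u_112 = 5·5 + 2·3 + 6·0 = 3
u_113 = 5·3 + 2·5 + 6·3 = 1
u_114 = 5·1 + 2·3 + 6·5 = 6
u_115 = 5·6 + 2·1 + 6·3 = 1
u_116 = 5·1 + 2·6 + 6·1 = 2
(u_114, u_115, u_116) = (6, 1, 2) = (u_0, u_1, u_2), so the sequence has period 114.
391 ≡ 49 (mod 114), hence u_391 = u_49 = 0.

0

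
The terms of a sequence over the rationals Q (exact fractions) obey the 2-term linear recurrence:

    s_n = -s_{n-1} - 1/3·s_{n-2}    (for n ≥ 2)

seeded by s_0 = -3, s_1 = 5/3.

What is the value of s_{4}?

s_2 = -1·5/3 + -1/3·-3 = -2/3
s_3 = -1·-2/3 + -1/3·5/3 = 1/9
s_4 = -1·1/9 + -1/3·-2/3 = 1/9

1/9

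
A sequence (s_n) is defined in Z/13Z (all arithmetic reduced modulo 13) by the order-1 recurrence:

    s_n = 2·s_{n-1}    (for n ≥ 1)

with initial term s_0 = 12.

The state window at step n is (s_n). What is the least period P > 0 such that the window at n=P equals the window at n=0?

n=0: window = (12)
n=1: window = (11)
n=2: window = (9)
n=3: window = (5)
n=4: window = (10)
n=5: window = (7)
n=6: window = (1)
n=7: window = (2)
n=8: window = (4)
n=9: window = (8)
n=10: window = (3)
n=11: window = (6)
n=12: window = (12)
window at n=12 equals window at n=0 → period = 12

12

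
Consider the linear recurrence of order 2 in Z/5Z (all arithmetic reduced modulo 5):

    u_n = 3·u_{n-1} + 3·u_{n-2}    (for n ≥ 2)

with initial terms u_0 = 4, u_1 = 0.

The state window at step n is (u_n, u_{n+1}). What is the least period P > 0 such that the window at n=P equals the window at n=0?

n=0: window = (4, 0)
n=1: window = (0, 2)
n=2: window = (2, 1)
n=3: window = (1, 4)
n=4: window = (4, 0)
window at n=4 equals window at n=0 → period = 4

4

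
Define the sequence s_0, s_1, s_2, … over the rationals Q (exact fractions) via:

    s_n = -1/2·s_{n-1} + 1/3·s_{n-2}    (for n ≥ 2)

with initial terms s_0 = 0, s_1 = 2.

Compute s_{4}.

s_2 = -1/2·2 + 1/3·0 = -1
s_3 = -1/2·-1 + 1/3·2 = 7/6
s_4 = -1/2·7/6 + 1/3·-1 = -11/12

-11/12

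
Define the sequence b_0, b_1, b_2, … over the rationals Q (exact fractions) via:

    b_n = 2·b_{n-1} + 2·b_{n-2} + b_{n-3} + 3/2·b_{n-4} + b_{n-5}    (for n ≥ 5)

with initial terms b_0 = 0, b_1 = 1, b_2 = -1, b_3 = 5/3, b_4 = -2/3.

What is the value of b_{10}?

4393/12

b_5 = 2·-2/3 + 2·5/3 + 1·-1 + 3/2·1 + 1·0 = 5/2
b_6 = 2·5/2 + 2·-2/3 + 1·5/3 + 3/2·-1 + 1·1 = 29/6
b_7 = 2·29/6 + 2·5/2 + 1·-2/3 + 3/2·5/3 + 1·-1 = 31/2
b_8 = 2·31/2 + 2·29/6 + 1·5/2 + 3/2·-2/3 + 1·5/3 = 263/6
b_9 = 2·263/6 + 2·31/2 + 1·29/6 + 3/2·5/2 + 1·-2/3 = 1519/12
b_10 = 2·1519/12 + 2·263/6 + 1·31/2 + 3/2·29/6 + 1·5/2 = 4393/12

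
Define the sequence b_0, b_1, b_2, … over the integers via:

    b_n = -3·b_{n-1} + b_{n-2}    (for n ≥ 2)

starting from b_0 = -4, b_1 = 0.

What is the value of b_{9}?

b_2 = -3·0 + 1·-4 = -4
b_3 = -3·-4 + 1·0 = 12
b_4 = -3·12 + 1·-4 = -40
b_5 = -3·-40 + 1·12 = 132
b_6 = -3·132 + 1·-40 = -436
b_7 = -3·-436 + 1·132 = 1440
b_8 = -3·1440 + 1·-436 = -4756
b_9 = -3·-4756 + 1·1440 = 15708

15708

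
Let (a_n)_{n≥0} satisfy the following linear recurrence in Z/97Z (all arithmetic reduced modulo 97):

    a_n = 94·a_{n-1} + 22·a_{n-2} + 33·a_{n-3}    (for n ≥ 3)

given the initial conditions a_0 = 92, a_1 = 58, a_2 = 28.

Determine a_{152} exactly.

58

a_3 = 94·28 + 22·58 + 33·92 = 57
a_4 = 94·57 + 22·28 + 33·58 = 31
a_5 = 94·31 + 22·57 + 33·28 = 48
a_6 = 94·48 + 22·31 + 33·57 = 91
a_7 = 94·91 + 22·48 + 33·31 = 60
a_8 = 94·60 + 22·91 + 33·48 = 11
Continuing the recurrence:
  a_9 = 22;  a_10 = 22;  a_11 = 5;  a_12 = 31;  a_13 = 64;  a_14 = 73
  a_15 = 78;  a_16 = 89;  a_17 = 75;  a_18 = 39;  a_19 = 8;  a_20 = 11
  a_21 = 72;  a_22 = 96;  a_23 = 10;  a_24 = 93;  a_25 = 5;  a_26 = 33
  a_27 = 73;  a_28 = 90;  a_29 = 0;  a_30 = 24;  a_31 = 85;  a_32 = 79
  a_33 = 0;  a_34 = 81;  a_35 = 36;  a_36 = 25;  a_37 = 92;  a_38 = 7
  a_39 = 15;  a_40 = 41;  a_41 = 50;  a_42 = 83;  a_43 = 70;  a_44 = 65
  a_45 = 10;  a_46 = 24;  a_47 = 62;  a_48 = 90;  a_49 = 43;  a_50 = 17
  a_51 = 82;  a_52 = 92;  a_53 = 52;  a_54 = 15;  a_55 = 61;  a_56 = 20
  a_57 = 31;  a_58 = 32;  a_59 = 82;  a_60 = 26;  a_61 = 66;  a_62 = 73
  a_63 = 54;  a_64 = 33;  a_65 = 6;  a_66 = 65;  a_67 = 56;  a_68 = 5
  a_69 = 64;  a_70 = 20;  a_71 = 58;  a_72 = 50;  a_73 = 40;  a_74 = 81
  a_75 = 56;  a_76 = 24;  a_77 = 50;  a_78 = 92;  a_79 = 64;  a_80 = 87
  a_81 = 12;  a_82 = 13;  a_83 = 89;  a_84 = 27;  a_85 = 75;  a_86 = 8
  a_87 = 92;  a_88 = 47;  a_89 = 13;  a_90 = 54;  a_91 = 26;  a_92 = 84
  a_93 = 65;  a_94 = 86;  a_95 = 64;  a_96 = 62;  a_97 = 83;  a_98 = 26
  a_99 = 11;  a_100 = 77;  a_101 = 93;  a_102 = 32;  a_103 = 29;  a_104 = 0
  a_105 = 45;  a_106 = 46;  a_107 = 76;  a_108 = 38;  a_109 = 69;  a_110 = 33
  a_111 = 54;  a_112 = 28;  a_113 = 59;  a_114 = 87;  a_115 = 21;  a_116 = 15
  a_117 = 87;  a_118 = 83;  a_119 = 26;  a_120 = 60;  a_121 = 27;  a_122 = 60
  a_123 = 66;  a_124 = 73;  a_125 = 12;  a_126 = 62;  a_127 = 62;  a_128 = 22
  a_129 = 46;  a_130 = 64;  a_131 = 91;  a_132 = 34;  a_133 = 35;  a_134 = 57
  a_135 = 72;  a_136 = 59;  a_137 = 87;  a_138 = 18;  a_139 = 24;  a_140 = 91
  a_141 = 73;  a_142 = 53;  a_143 = 85;  a_144 = 22;  a_145 = 61;  a_146 = 2
  a_147 = 25;  a_148 = 42;  a_149 = 5;  a_150 = 85
a_151 = 94·85 + 22·5 + 33·42 = 77
a_152 = 94·77 + 22·85 + 33·5 = 58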